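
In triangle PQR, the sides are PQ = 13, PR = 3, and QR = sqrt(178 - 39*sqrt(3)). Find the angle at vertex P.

When all three sides of a triangle are known, the law of cosines can be rearranged to find any angle.
cos(C) = (a² + b² - c²) / (2ab) gives cos(P) = sqrt(3)/2.
Taking the inverse cosine: P = 30°.

30°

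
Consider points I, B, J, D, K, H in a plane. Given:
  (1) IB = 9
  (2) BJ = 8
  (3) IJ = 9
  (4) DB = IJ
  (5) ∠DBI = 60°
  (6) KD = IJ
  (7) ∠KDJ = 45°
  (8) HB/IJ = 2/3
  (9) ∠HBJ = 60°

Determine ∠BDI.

From the given relations: DB = IJ = 9.
Step 1: By the law of cosines on triangle DBI: DI² = 9² + 9² − 2·9·9·cos(60°) = 81, so DI = 9.
Step 2: By the inverse law of cosines on triangle BDI: cos(∠BDI) = (9² + 9² − 9²) / (2·9·9) = 81/162 = 0.5, so ∠BDI = 60°.

Therefore, the measure of angle ∠BDI = 60°.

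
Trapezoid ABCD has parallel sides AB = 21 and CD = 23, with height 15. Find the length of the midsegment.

The midsegment of a trapezoid = (base1 + base2) / 2
midsegment = (21 + 23) / 2
midsegment = 44 / 2
midsegment = 22

22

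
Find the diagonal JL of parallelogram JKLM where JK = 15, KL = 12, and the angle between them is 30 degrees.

Law of cosines: d^2 = 15^2 + 12^2 - 2(15)(12)cos(30°) = 369 - 180*sqrt(3), so d = 3*sqrt(41 - 20*sqrt(3)).

3*sqrt(41 - 20*sqrt(3))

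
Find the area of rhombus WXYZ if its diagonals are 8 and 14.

Area = (8 * 14) / 2 = 112 / 2 = 56

56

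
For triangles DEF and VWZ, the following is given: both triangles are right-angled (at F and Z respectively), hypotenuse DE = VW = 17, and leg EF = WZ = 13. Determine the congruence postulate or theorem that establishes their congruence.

Consider the given information: both triangles are right-angled (at F and Z respectively), hypotenuse DE = VW = 17, and leg EF = WZ = 13
This is not SSS or AAS: SSS requires all three pairs of sides, but we don't have that. AAS requires two angles and a non-included side.
The correct criterion is HL. The hypotenuse and one leg of two right triangles are equal (Hypotenuse-Leg).

HL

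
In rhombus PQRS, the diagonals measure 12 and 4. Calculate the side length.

The diagonals of a rhombus bisect each other at right angles.
Half-diagonals: 12/2 = 6 and 4/2 = 2
side = sqrt(6^2 + 2^2)
side = sqrt(36 + 4)
side = sqrt(40) = 2*sqrt(10)

2*sqrt(10)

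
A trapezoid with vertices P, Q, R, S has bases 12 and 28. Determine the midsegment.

The midsegment of a trapezoid = (base1 + base2) / 2
midsegment = (12 + 28) / 2
midsegment = 40 / 2
midsegment = 20

20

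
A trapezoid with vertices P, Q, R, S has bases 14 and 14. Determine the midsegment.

midsegment = (14 + 14) / 2 = 28 / 2 = 14

14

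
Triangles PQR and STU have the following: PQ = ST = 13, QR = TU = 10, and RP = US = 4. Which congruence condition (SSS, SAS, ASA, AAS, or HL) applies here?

The given information matches SSS: All three pairs of corresponding sides are equal (Side-Side-Side).

SSS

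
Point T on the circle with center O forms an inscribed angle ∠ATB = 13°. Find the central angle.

The inscribed angle theorem states that a central angle is always twice any inscribed angle that subtends the same arc.
Since the inscribed angle is 13°, the central angle = 2 × 13° = 26°.

26°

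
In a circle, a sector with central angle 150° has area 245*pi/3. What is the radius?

r² = 360 × 245*pi/3 / (π × 150) = 196, so r = 14.

14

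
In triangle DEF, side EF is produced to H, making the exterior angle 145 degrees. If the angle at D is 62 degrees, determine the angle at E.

The exterior angle theorem states that an exterior angle equals the sum of the two non-adjacent interior angles.
So 145 = 62 + angle E, which gives angle E = 145 - 62 = 83 degrees.

83 degrees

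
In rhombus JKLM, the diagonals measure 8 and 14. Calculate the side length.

In a rhombus, the diagonals bisect each other perpendicularly, creating four congruent right triangles.
Each triangle has legs 4 (half of 8) and 7 (half of 14).
The hypotenuse of each right triangle is a side of the rhombus:
side = sqrt(4^2 + 7^2) = sqrt(65)

sqrt(65)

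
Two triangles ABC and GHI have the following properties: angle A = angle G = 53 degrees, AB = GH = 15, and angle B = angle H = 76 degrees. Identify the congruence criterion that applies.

The given information provides:
angle A = angle G = 53 degrees, AB = GH = 15, and angle B = angle H = 76 degrees
This matches the ASA congruence theorem.
Two pairs of corresponding angles and the included side are equal (Angle-Side-Angle).

ASA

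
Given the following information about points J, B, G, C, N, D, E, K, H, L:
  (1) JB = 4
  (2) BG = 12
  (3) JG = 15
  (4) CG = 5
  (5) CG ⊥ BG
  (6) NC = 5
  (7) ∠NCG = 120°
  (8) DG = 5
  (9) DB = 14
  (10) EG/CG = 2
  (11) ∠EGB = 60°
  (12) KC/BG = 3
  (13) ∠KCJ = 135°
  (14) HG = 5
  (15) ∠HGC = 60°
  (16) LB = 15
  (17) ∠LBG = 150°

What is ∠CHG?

Step 1: By the law of cosines on triangle HGC: HC² = 5² + 5² − 2·5·5·cos(60°) = 25, so HC = 5.
Step 2: By the inverse law of cosines on triangle CHG: cos(∠CHG) = (5² + 5² − 5²) / (2·5·5) = 25/50 = 0.5, so ∠CHG = 60°.

Therefore, the measure of angle ∠CHG = 60°.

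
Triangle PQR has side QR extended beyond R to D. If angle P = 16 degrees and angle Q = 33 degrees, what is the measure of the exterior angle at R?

The interior angle at R is 180 - 16 - 33 = 131 degrees.
The exterior angle and interior angle at R are supplementary:
Exterior angle = 180 - 131 = 49 degrees.

49 degrees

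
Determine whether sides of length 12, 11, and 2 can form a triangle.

Check all three triangle inequalities:
12 + 11 = 23 > 2 ✓
12 + 2 = 14 > 11 ✓
11 + 2 = 13 > 12 ✓
All conditions hold, so these sides form a valid triangle.

Yes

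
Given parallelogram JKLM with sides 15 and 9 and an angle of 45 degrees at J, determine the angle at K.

Consecutive angles are supplementary: angle K = 180 - 45 = 135 degrees.

135 degrees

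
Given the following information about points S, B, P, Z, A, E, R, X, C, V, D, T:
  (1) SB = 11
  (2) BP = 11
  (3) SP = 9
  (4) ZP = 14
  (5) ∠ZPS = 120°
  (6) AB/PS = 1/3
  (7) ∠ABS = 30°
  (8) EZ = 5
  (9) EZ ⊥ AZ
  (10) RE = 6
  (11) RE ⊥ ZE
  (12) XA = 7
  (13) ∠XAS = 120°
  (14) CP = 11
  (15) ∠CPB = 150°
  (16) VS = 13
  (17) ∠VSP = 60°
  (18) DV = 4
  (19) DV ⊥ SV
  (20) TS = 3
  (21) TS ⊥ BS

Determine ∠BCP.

Step 1: By the law of cosines on triangle CPB: CB² = 11² + 11² − 2·11·11·cos(150°) = 451.58, so CB ≈ 21.25.
Step 2: By the inverse law of cosines on triangle BCP: cos(∠BCP) = (21.25² + 11² − 11²) / (2·21.25·11) = 451.58/467.51 = 0.9659, so ∠BCP = 15°.

Therefore, the measure of angle ∠BCP = 15°.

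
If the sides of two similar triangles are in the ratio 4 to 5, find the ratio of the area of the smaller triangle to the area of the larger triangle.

The ratio of areas of similar triangles equals the square of the side ratio.
Side ratio = 4:5
Area ratio = (4/5)^2 = 16/25 = 16:25

16:25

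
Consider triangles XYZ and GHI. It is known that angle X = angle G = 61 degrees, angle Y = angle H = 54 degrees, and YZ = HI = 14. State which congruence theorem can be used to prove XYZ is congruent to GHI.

Consider the given information: angle X = angle G = 61 degrees, angle Y = angle H = 54 degrees, and YZ = HI = 14
This is not SAS or ASA: SAS requires two sides and the included angle between them. ASA requires two angles and the side between them.
The correct criterion is AAS. Two pairs of corresponding angles and a non-included side are equal (Angle-Angle-Side).

AAS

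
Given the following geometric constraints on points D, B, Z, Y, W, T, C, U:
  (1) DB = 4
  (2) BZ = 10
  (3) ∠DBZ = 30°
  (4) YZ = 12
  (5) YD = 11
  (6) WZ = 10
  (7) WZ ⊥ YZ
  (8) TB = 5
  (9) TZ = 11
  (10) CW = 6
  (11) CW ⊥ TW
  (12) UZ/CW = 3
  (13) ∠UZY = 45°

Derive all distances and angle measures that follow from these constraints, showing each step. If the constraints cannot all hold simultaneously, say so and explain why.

The constraints are consistent.

From the given relations:
  UZ = 3·CW = 3·6 = 18

Step 1: From DB = 4, BZ = 10, and ∠DBZ = 30°, by the law of cosines:
  DZ² = DB² + BZ² - 2·DB·BZ·cos(30°) = 16 + 100 - 69.28 = 46.72
  DZ ≈ 6.84

Step 2: From YZ = 12, ZW = 10, and ∠YZW = 90°, by the law of cosines:
  YW² = YZ² + ZW² - 2·YZ·ZW·cos(90°) = 144 + 100 - 0 = 244
  YW = 2·√61

Step 3: From YZ = 12, ZU = 18, and ∠YZU = 45°, by the law of cosines:
  YU² = YZ² + ZU² - 2·YZ·ZU·cos(45°) = 144 + 324 - 305.5 = 162.5
  YU ≈ 12.75

Step 4: From BT = 5, BZ = 10, TZ = 11, by the inverse law of cosines:
  cos(∠TBZ) = (BT² + BZ² - TZ²) / (2·BT·BZ)
  ∠TBZ = 87.71°

Step 5: From ZB = 10, ZT = 11, BT = 5, by the inverse law of cosines:
  cos(∠BZT) = (ZB² + ZT² - BT²) / (2·ZB·ZT)
  ∠BZT = 27.01°

Step 6: From TB = 5, TZ = 11, BZ = 10, by the inverse law of cosines:
  cos(∠BTZ) = (TB² + TZ² - BZ²) / (2·TB·TZ)
  ∠BTZ = 65.28°

Step 7: From DB = 4, DZ = 6.84, BZ = 10, by the inverse law of cosines:
  cos(∠BDZ) = (DB² + DZ² - BZ²) / (2·DB·DZ)
  ∠BDZ = 132.99°

Step 8: From DY = 11, DZ = 6.84, YZ = 12, by the inverse law of cosines:
  cos(∠YDZ) = (DY² + DZ² - YZ²) / (2·DY·DZ)
  ∠YDZ = 80.92°

Step 9: From ZB = 10, ZD = 6.84, BD = 4, by the inverse law of cosines:
  cos(∠BZD) = (ZB² + ZD² - BD²) / (2·ZB·ZD)
  ∠BZD = 17.01°

Step 10: From ZD = 6.84, ZY = 12, DY = 11, by the inverse law of cosines:
  cos(∠DZY) = (ZD² + ZY² - DY²) / (2·ZD·ZY)
  ∠DZY = 64.85°

Step 11: From YD = 11, YZ = 12, DZ = 6.84, by the inverse law of cosines:
  cos(∠DYZ) = (YD² + YZ² - DZ²) / (2·YD·YZ)
  ∠DYZ = 34.23°

Step 12: From YU = 12.75, YZ = 12, UZ = 18, by the inverse law of cosines:
  cos(∠UYZ) = (YU² + YZ² - UZ²) / (2·YU·YZ)
  ∠UYZ = 93.27°

Step 13: From YW = 2·√61, YZ = 12, WZ = 10, by the inverse law of cosines:
  cos(∠WYZ) = (YW² + YZ² - WZ²) / (2·YW·YZ)
  ∠WYZ = 39.81°

Step 14: From WY = 2·√61, WZ = 10, YZ = 12, by the inverse law of cosines:
  cos(∠YWZ) = (WY² + WZ² - YZ²) / (2·WY·WZ)
  ∠YWZ = 50.19°

Step 15: From UY = 12.75, UZ = 18, YZ = 12, by the inverse law of cosines:
  cos(∠YUZ) = (UY² + UZ² - YZ²) / (2·UY·UZ)
  ∠YUZ = 41.73°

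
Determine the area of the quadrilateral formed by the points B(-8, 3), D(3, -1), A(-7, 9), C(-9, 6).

Shoelace: sum of cross terms = 79, Area = (1/2)|79| = 79/2

79/2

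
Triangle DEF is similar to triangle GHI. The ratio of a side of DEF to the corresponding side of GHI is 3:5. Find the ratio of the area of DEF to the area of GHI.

Area ratio = (side ratio)^2 = (3/5)^2 = 9:25.

9:25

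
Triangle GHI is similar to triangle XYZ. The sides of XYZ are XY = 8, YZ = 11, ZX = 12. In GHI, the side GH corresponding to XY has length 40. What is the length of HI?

k = 40/8 = 5. HI = 5 * 11 = 55.

55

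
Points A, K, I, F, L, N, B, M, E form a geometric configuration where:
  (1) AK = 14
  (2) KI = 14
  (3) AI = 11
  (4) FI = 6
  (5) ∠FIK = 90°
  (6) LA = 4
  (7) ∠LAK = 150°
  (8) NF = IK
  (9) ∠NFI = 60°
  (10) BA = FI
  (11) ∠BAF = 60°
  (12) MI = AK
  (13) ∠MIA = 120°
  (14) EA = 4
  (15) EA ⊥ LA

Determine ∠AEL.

Step 1: By the law of cosines on triangle EAL: EL² = 4² + 4² − 2·4·4·cos(90°) = 32, so EL = 4·√2.
Step 2: By the inverse law of cosines on triangle AEL: cos(∠AEL) = (4² + (4·√2)² − 4²) / (2·4·4·√2) = 32/45.25 = 0.7071, so ∠AEL = 45°.

Therefore, the measure of angle ∠AEL = 45°.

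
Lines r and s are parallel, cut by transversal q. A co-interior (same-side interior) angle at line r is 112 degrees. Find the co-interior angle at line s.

Co-interior angles sum to 180: 180 - 112 = 68 degrees.

68 degrees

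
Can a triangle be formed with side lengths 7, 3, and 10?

The longest side is 10. The other two sides sum to 3 + 7 = 10.
Since 10 ≤ 10, the two shorter sides cannot reach around to close the triangle.

No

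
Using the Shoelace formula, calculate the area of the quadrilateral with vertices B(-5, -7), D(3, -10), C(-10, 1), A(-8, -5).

The Shoelace formula works by pairing each vertex with the next (cycling back to the first).
For each pair, compute x_i*y_(i+1) - x_(i+1)*y_i:
  (-5*-10 - 3*-7) = 71
  (3*1 - -10*-10) = -97
  (-10*-5 - -8*1) = 58
  (-8*-7 - -5*-5) = 31
Taking half the absolute value of the total: Area = (1/2)(63) = 63/2.

63/2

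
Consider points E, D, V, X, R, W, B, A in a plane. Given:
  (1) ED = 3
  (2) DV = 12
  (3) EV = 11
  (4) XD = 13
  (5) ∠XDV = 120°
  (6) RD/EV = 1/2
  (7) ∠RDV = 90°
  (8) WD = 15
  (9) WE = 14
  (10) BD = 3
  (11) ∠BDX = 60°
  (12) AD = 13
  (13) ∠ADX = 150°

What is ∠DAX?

Step 1: By the law of cosines on triangle ADX: AX² = 13² + 13² − 2·13·13·cos(150°) = 630.72, so AX ≈ 25.11.
Step 2: By the inverse law of cosines on triangle DAX: cos(∠DAX) = (13² + 25.11² − 13²) / (2·13·25.11) = 630.72/652.97 = 0.9659, so ∠DAX = 15°.

Therefore, the measure of angle ∠DAX = 15°.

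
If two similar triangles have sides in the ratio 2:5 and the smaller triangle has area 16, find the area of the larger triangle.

The ratio of areas of similar triangles = (side ratio)^2.
Side ratio = 2:5, so area ratio = 4:25.
Area of the larger triangle / Area of the smaller triangle = 25/4
Area of the larger triangle = 16 * 25/4 = 100

100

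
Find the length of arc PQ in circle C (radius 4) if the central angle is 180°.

The full circumference is 2πr = 2π(4) = 8*pi.
The arc spans 180° out of 360°, which is a fraction of 1/2.
Arc length = 8*pi × 1/2 = 4*pi.

4*pi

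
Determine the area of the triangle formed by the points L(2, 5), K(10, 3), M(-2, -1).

Shoelace: Area = (1/2)|2(3--1) + 10(-1-5) + -2(5-3)| = (1/2)(56) = 28

28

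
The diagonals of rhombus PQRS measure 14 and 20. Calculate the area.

Area = (14 * 20) / 2 = 280 / 2 = 140

140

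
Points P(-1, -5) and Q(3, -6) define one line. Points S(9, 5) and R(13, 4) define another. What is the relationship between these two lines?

Slope of line 1: m1 = (-6 - -5)/(3 - -1) = -1/4 = -1/4
Slope of line 2: m2 = (4 - 5)/(13 - 9) = -1/4 = -1/4
Two lines are parallel if and only if they have equal slopes (or both are vertical).
Here m1 = m2 = -1/4, confirming the lines are parallel.

Parallel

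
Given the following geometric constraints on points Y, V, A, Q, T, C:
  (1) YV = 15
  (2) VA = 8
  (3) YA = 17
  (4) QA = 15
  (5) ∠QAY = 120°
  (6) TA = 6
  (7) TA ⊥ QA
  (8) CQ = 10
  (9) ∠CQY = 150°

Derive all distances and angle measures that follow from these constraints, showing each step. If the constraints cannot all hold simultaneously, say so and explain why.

The constraints are consistent.

Step 1: From YA = 17, AQ = 15, and ∠YAQ = 120°, by the law of cosines:
  YQ² = YA² + AQ² - 2·YA·AQ·cos(120°) = 289 + 225 + 255 = 769
  YQ ≈ 27.73

Step 2: From QA = 15, AT = 6, and ∠QAT = 90°, by the law of cosines:
  QT² = QA² + AT² - 2·QA·AT·cos(90°) = 225 + 36 - 0 = 261
  QT = 3·√29

Step 3: From YA = 17, YV = 15, AV = 8, by the inverse law of cosines:
  cos(∠AYV) = (YA² + YV² - AV²) / (2·YA·YV)
  ∠AYV = 28.07°

Step 4: From VA = 8, VY = 15, AY = 17, by the inverse law of cosines:
  cos(∠AVY) = (VA² + VY² - AY²) / (2·VA·VY)
  ∠AVY = 90°

Step 5: From AV = 8, AY = 17, VY = 15, by the inverse law of cosines:
  cos(∠VAY) = (AV² + AY² - VY²) / (2·AV·AY)
  ∠VAY = 61.93°

Step 6: From YQ = 27.73, QC = 10, and ∠YQC = 150°, by the law of cosines:
  YC² = YQ² + QC² - 2·YQ·QC·cos(150°) = 769 + 100 + 480.3 = 1349
  YC ≈ 36.73

Step 7: From YA = 17, YQ = 27.73, AQ = 15, by the inverse law of cosines:
  cos(∠AYQ) = (YA² + YQ² - AQ²) / (2·YA·YQ)
  ∠AYQ = 27.93°

Step 8: From QA = 15, QT = 3·√29, AT = 6, by the inverse law of cosines:
  cos(∠AQT) = (QA² + QT² - AT²) / (2·QA·QT)
  ∠AQT = 21.8°

Step 9: From QA = 15, QY = 27.73, AY = 17, by the inverse law of cosines:
  cos(∠AQY) = (QA² + QY² - AY²) / (2·QA·QY)
  ∠AQY = 32.07°

Step 10: From TA = 6, TQ = 3·√29, AQ = 15, by the inverse law of cosines:
  cos(∠ATQ) = (TA² + TQ² - AQ²) / (2·TA·TQ)
  ∠ATQ = 68.2°

Step 11: From YC = 36.73, YQ = 27.73, CQ = 10, by the inverse law of cosines:
  cos(∠CYQ) = (YC² + YQ² - CQ²) / (2·YC·YQ)
  ∠CYQ = 7.82°

Step 12: From CQ = 10, CY = 36.73, QY = 27.73, by the inverse law of cosines:
  cos(∠QCY) = (CQ² + CY² - QY²) / (2·CQ·CY)
  ∠QCY = 22.18°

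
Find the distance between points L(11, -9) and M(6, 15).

d = sqrt((6 - 11)^2 + (15 - -9)^2)
d = sqrt(-5^2 + 24^2)
d = sqrt(25 + 576)
d = sqrt(601)

sqrt(601)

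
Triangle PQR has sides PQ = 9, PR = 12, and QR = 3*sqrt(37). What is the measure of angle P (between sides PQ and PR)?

cos(P) = (9² + 12² - (3*sqrt(37))²) / (2 × 9 × 12) = -1/2, so P = arccos(-1/2) = 120°.

120°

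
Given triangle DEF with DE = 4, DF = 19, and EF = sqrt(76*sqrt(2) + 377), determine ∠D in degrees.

When all three sides of a triangle are known, the law of cosines can be rearranged to find any angle.
cos(C) = (a² + b² - c²) / (2ab) gives cos(D) = -sqrt(2)/2.
Taking the inverse cosine: D = 135°.

135°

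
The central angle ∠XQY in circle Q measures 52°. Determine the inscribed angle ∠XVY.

An inscribed angle intercepts an arc from a point on the circle, while the central angle intercepts the same arc from the center.
The inscribed angle is always half the central angle: 52° / 2 = 26°.

26°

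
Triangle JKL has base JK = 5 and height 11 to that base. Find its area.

Area = (1/2) * base * height
Area = (1/2) * 5 * 11
Area = 55/2

55/2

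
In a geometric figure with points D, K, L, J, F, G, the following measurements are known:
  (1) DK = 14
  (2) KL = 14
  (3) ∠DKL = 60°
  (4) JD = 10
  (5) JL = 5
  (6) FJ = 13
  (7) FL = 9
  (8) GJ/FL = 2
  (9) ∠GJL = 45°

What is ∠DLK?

Step 1: By the law of cosines on triangle LKD: LD² = 14² + 14² − 2·14·14·cos(60°) = 196, so LD = 14.
Step 2: By the inverse law of cosines on triangle DLK: cos(∠DLK) = (14² + 14² − 14²) / (2·14·14) = 196/392 = 0.5, so ∠DLK = 60°.

Therefore, the measure of angle ∠DLK = 60°.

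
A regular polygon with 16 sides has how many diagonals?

Each of the 16 vertices connects to 13 non-adjacent vertices via diagonals.
Total connections = 16 × 13 = 208, but each diagonal is counted twice.
Number of diagonals = 208 / 2 = 104.

104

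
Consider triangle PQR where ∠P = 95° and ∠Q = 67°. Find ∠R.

angle R = 180 - 95 - 67 = 18 degrees.

18 degrees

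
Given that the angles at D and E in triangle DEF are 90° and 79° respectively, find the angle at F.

By the triangle angle sum property, the three interior angles of any triangle add up to 180°.
We know angle D = 90° and angle E = 79°, so their sum is 169°.
Therefore angle F = 180° - 169° = 11°.

11 degrees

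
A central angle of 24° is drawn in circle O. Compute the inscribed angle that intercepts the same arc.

Inscribed angle = 24° / 2 = 12° (inscribed angle theorem).

12°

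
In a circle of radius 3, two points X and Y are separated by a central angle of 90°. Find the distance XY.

Chord length = 2r sin(θ/2)
= 2 × 3 × sin(90°/2)
= 2 × 3 × sin(45°)
= 3*sqrt(2)

3*sqrt(2)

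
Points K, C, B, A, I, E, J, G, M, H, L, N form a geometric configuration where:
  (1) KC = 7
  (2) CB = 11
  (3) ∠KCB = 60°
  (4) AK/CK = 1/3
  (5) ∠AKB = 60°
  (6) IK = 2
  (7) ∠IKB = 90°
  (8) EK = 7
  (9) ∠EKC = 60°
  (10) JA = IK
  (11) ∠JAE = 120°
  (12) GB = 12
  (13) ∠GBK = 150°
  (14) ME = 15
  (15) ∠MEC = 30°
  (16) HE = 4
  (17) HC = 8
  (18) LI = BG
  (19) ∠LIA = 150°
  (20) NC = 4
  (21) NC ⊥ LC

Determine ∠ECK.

Step 1: By the law of cosines on triangle CKE: CE² = 7² + 7² − 2·7·7·cos(60°) = 49, so CE = 7.
Step 2: By the inverse law of cosines on triangle ECK: cos(∠ECK) = (7² + 7² − 7²) / (2·7·7) = 49/98 = 0.5, so ∠ECK = 60°.

Therefore, the measure of angle ∠ECK = 60°.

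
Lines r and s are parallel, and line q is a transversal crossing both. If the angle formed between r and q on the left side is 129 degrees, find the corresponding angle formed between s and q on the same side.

Corresponding angles are equal: 129 degrees.

129 degrees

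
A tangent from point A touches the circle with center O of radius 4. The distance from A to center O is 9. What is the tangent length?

Let T be the point of tangency. Then OT ⊥ AT (radius ⊥ tangent).
In right triangle OTA: OA² = OT² + AT²
9² = 4² + AT²
AT² = 65, AT = sqrt(65)

sqrt(65)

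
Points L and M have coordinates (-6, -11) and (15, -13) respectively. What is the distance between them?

d = sqrt((21)^2 + (-2)^2) = sqrt(445)

sqrt(445)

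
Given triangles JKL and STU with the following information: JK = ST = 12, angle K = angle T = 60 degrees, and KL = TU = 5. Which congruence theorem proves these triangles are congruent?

Consider the given information: JK = ST = 12, angle K = angle T = 60 degrees, and KL = TU = 5
This is not ASA or AAS: ASA requires two angles and the side between them. AAS requires two angles and a non-included side.
The correct criterion is SAS. Two pairs of corresponding sides and the included angle are equal (Side-Angle-Side).

SAS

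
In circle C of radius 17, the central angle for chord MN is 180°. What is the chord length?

Chord length = 2r sin(θ/2)
= 2 × 17 × sin(180°/2)
= 2 × 17 × sin(90°)
= 34

34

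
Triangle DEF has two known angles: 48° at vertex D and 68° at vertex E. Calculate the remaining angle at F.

By the triangle angle sum property, the three interior angles of any triangle add up to 180°.
We know angle D = 48° and angle E = 68°, so their sum is 116°.
Therefore angle F = 180° - 116° = 64°.

64 degrees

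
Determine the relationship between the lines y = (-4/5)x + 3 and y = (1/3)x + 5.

Slope of line 1: m1 = -4/5
Slope of line 2: m2 = 1/3
m1 != m2 (-4/5 != 1/3), so not parallel.
m1 * m2 = (-4/5) * (1/3) = -4/15 != -1, so not perpendicular.
The lines are neither parallel nor perpendicular.

Neither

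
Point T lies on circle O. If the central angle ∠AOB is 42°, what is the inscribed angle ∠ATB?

Inscribed angle = 42° / 2 = 21° (inscribed angle theorem).

21°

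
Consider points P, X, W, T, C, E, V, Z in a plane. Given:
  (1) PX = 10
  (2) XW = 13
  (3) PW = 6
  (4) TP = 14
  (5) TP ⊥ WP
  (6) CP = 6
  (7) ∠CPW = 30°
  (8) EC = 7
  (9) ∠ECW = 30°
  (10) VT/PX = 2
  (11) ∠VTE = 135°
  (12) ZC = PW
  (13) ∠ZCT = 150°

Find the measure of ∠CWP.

Step 1: By the law of cosines on triangle WPC: WC² = 6² + 6² − 2·6·6·cos(30°) = 9.65, so WC ≈ 3.11.
Step 2: By the inverse law of cosines on triangle CWP: cos(∠CWP) = (3.11² + 6² − 6²) / (2·3.11·6) = 9.65/37.27 = 0.2588, so ∠CWP = 75°.

Therefore, the measure of angle ∠CWP = 75°.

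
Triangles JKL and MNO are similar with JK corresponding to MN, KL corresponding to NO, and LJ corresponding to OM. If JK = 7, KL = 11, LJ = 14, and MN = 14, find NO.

Similar triangles have proportional sides. Setting up the proportion:
MN / JK = NO / KL
14 / 7 = NO / 11
NO = 11 * 14 / 7 = 22.

22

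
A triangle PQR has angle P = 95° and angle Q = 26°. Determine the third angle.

By the triangle angle sum property, the three interior angles of any triangle add up to 180°.
We know angle P = 95° and angle Q = 26°, so their sum is 121°.
Therefore angle R = 180° - 121° = 59°.

59 degrees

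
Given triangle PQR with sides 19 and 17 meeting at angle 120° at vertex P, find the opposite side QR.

When two sides and the included angle are known, the law of cosines gives the third side.
c^2 = a^2 + b^2 - 2ab cos(C) generalizes the Pythagorean theorem to non-right triangles.
Here: QR^2 = 361 + 289 - 646*(-1/2) = 973
QR = sqrt(973)

sqrt(973)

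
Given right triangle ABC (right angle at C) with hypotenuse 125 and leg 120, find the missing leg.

BC = sqrt(125^2 - 120^2) = sqrt(1225) = 35

35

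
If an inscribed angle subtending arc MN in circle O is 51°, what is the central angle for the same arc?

The inscribed angle theorem states that a central angle is always twice any inscribed angle that subtends the same arc.
Since the inscribed angle is 51°, the central angle = 2 × 51° = 102°.

102°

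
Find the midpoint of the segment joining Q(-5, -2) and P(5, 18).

M = ((x₁ + x₂)/2, (y₁ + y₂)/2)
= ((-5 + 5)/2, (-2 + 18)/2)
= (0/2, 16/2) = (0, 8)

(0, 8)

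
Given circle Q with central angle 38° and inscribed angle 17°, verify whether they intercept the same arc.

By the inscribed angle theorem, the inscribed angle for a central angle of 38° should be 38° / 2 = 19°.
The given inscribed angle is 17°, which does not equal 19°.
Therefore, no, they do not correspond to the same arc.

No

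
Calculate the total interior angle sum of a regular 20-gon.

The sum of interior angles of an n-sided polygon is (n - 2) * 180.
For n = 20: (20 - 2) * 180 = 18 * 180 = 3240 degrees.

3240 degrees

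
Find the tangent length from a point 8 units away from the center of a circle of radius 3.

Let T be the point of tangency. Then QT ⊥ AT (radius ⊥ tangent).
In right triangle QTA: QA² = QT² + AT²
8² = 3² + AT²
AT² = 55, AT = sqrt(55)

sqrt(55)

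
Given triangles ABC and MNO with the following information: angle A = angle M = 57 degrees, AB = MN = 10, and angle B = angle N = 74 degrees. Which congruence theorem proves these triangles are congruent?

The given information provides:
angle A = angle M = 57 degrees, AB = MN = 10, and angle B = angle N = 74 degrees
This matches the ASA congruence theorem.
Two pairs of corresponding angles and the included side are equal (Angle-Side-Angle).

ASA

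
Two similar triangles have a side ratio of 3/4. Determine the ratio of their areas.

Area scales with the square of linear dimensions. If every length is multiplied by 3/4, then the area is multiplied by (3/4)^2 = 9/16.
The area ratio is 9:16.

9:16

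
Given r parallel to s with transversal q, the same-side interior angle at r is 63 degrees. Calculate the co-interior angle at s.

Co-interior (same-side interior) angles are between the parallel lines on the same side of the transversal.
Unlike corresponding or alternate interior angles, they are supplementary rather than equal.
So the angle = 180 - 63 = 117 degrees.

117 degrees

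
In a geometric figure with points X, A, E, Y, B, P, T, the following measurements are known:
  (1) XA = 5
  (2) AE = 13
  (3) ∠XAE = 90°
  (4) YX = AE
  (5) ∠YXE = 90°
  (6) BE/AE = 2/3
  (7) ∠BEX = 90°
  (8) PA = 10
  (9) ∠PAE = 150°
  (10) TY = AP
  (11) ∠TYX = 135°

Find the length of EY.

From the given relations: YX = AE = 13.
Step 1: By the law of cosines on triangle EAX: EX² = 13² + 5² − 2·13·5·cos(90°) = 194, so EX = √194.
Step 2: By the law of cosines on triangle EXY: EY² = √194² + 13² − 2·√194·13·cos(90°) = 363, so EY = 11·√3.

Therefore, the length of EY = 11·√3.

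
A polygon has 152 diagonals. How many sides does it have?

Using d = n(n - 3)/2, we solve 152 = n(n - 3)/2.
So n(n - 3) = 304.
Testing n = 19: 19 * 16 = 304 = 304. Correct.
The polygon has 19 sides.

19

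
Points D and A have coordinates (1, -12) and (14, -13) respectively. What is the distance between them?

d = sqrt((14 - 1)^2 + (-13 - -12)^2)
d = sqrt(13^2 + -1^2)
d = sqrt(169 + 1)
d = sqrt(170)

sqrt(170)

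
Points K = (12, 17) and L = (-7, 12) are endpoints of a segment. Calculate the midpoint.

The midpoint is the average of the coordinates:
x: (12 + -7)/2 = 5/2
y: (17 + 12)/2 = 29/2
Midpoint = (5/2, 29/2)

(5/2, 29/2)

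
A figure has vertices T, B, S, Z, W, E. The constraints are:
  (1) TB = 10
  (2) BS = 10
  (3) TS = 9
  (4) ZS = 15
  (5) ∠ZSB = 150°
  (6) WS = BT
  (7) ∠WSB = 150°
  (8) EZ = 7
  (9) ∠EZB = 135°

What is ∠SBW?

From the given relations: WS = BT = 10.
Step 1: By the law of cosines on triangle BSW: BW² = 10² + 10² − 2·10·10·cos(150°) = 373.21, so BW ≈ 19.32.
Step 2: By the inverse law of cosines on triangle SBW: cos(∠SBW) = (10² + 19.32² − 10²) / (2·10·19.32) = 373.21/386.37 = 0.9659, so ∠SBW = 15°.

Therefore, the measure of angle ∠SBW = 15°.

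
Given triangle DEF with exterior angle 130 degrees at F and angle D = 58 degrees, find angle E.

The exterior angle theorem states that an exterior angle equals the sum of the two non-adjacent interior angles.
So 130 = 58 + angle E, which gives angle E = 130 - 58 = 72 degrees.

72 degrees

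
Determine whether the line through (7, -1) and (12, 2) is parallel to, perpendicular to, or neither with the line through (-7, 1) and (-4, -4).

Slope of line 1: m1 = (2 - -1)/(12 - 7) = 3/5 = 3/5
Slope of line 2: m2 = (-4 - 1)/(-4 - -7) = -5/3 = -5/3
m1 * m2 = (3/5) * (-5/3) = -1 = -1, so the lines are perpendicular.

Perpendicular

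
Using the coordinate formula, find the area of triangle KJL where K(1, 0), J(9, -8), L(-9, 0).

The Shoelace formula computes the area from vertex coordinates by summing cross products.
For vertices (1,0), (9,-8), (-9,0):
Signed sum = 1*-8 - 9*0 + 9*0 - -9*-8 + -9*0 - 1*0
= -8 + -72 + 0 = -80
Area = (1/2)|-80| = 40.

40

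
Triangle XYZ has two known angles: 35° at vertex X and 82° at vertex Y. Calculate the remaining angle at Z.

The interior angles sum to 180°: angle Z = 180 - 35 - 82 = 63°.
The triangle is acute (angles 35°, 82°, 63°).

63 degrees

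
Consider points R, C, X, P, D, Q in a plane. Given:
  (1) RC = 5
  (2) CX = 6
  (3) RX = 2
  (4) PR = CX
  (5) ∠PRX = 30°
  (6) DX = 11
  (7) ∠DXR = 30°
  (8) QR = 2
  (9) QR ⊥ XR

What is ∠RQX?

Step 1: By the law of cosines on triangle QRX: QX² = 2² + 2² − 2·2·2·cos(90°) = 8, so QX = 2·√2.
Step 2: By the inverse law of cosines on triangle RQX: cos(∠RQX) = (2² + (2·√2)² − 2²) / (2·2·2·√2) = 8/11.31 = 0.7071, so ∠RQX = 45°.

Therefore, the measure of angle ∠RQX = 45°.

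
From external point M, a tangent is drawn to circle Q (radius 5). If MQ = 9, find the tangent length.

tangent = √(d² - r²) = √(9² - 5²) = √(81 - 25) = √56 = 2*sqrt(14)

2*sqrt(14)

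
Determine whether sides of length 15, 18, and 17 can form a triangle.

Yes.
The triangle inequality requires that the sum of any two sides exceeds the third.
Here 15 + 17 = 32 > 18, so the condition is met.

Yes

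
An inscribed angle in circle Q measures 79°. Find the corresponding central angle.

By the inscribed angle theorem, the central angle is twice the inscribed angle.
Central angle = 2 × 79° = 158°

158°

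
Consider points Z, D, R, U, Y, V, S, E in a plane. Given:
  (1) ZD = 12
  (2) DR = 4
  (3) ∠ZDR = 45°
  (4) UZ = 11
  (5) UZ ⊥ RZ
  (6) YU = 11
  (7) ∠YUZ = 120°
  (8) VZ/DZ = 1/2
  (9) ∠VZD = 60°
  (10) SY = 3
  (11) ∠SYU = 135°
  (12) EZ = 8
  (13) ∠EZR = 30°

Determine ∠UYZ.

Step 1: By the law of cosines on triangle YUZ: YZ² = 11² + 11² − 2·11·11·cos(120°) = 363, so YZ = 11·√3.
Step 2: By the inverse law of cosines on triangle UYZ: cos(∠UYZ) = (11² + (11·√3)² − 11²) / (2·11·11·√3) = 363/419.16 = 0.866, so ∠UYZ = 30°.

Therefore, the measure of angle ∠UYZ = 30°.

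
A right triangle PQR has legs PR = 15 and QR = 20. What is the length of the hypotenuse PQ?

PQ = sqrt(15^2 + 20^2) = sqrt(625) = 25

25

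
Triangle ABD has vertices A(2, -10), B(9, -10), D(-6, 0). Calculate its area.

The Shoelace formula computes the area from vertex coordinates by summing cross products.
For vertices (2,-10), (9,-10), (-6,0):
Signed sum = 2*-10 - 9*-10 + 9*0 - -6*-10 + -6*-10 - 2*0
= 70 + -60 + 60 = 70
Area = (1/2)|70| = 35.

35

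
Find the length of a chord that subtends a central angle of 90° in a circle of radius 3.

Chord = 2(3) sin(45°) = 3*sqrt(2)

3*sqrt(2)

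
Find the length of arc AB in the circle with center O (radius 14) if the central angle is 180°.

Arc length = 2πr × θ/360
= 2π × 14 × 1/2
= 14*pi

14*pi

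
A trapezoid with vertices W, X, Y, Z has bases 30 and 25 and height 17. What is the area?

Area = (30 + 25) * 17 / 2 = 935 / 2 = 935/2

935/2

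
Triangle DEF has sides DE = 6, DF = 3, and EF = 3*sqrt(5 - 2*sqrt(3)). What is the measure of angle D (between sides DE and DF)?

By the inverse law of cosines: cos(D) = (DE² + DF² - EF²) / (2 × DE × DF)
cos(D) = (6² + 3² - (3*sqrt(5 - 2*sqrt(3)))²) / (2 × 6 × 3)
cos(D) = (36 + 9 - (45 - 18*sqrt(3))) / 36
cos(D) = sqrt(3)/2
D = arccos(sqrt(3)/2) = 30°

30°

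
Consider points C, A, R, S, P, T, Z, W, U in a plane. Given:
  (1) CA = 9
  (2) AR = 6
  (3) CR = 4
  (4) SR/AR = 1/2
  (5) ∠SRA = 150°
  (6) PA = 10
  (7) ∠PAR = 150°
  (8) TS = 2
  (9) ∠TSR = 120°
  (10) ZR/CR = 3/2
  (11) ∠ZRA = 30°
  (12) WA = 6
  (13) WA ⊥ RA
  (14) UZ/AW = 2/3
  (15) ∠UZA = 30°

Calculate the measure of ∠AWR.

Step 1: By the law of cosines on triangle WAR: WR² = 6² + 6² − 2·6·6·cos(90°) = 72, so WR = 6·√2.
Step 2: By the inverse law of cosines on triangle AWR: cos(∠AWR) = (6² + (6·√2)² − 6²) / (2·6·6·√2) = 72/101.82 = 0.7071, so ∠AWR = 45°.

Therefore, the measure of angle ∠AWR = 45°.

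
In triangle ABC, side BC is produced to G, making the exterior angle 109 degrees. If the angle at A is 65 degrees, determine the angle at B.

The exterior angle theorem states that an exterior angle equals the sum of the two non-adjacent interior angles.
So 109 = 65 + angle B, which gives angle B = 109 - 65 = 44 degrees.

44 degrees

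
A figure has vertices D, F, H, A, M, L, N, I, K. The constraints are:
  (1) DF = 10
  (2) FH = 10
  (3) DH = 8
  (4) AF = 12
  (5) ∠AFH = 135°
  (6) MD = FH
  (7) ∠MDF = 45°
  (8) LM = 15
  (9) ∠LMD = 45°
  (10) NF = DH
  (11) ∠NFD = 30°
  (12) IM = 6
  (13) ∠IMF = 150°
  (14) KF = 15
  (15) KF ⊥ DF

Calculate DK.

Step 1: By the law of cosines on triangle DFK: DK² = 10² + 15² − 2·10·15·cos(90°) = 325, so DK = 5·√13.

Therefore, the length of DK = 5·√13.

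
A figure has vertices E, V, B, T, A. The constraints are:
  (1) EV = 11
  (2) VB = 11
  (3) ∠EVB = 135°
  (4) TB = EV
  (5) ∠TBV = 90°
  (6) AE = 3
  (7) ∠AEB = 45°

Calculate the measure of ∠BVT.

From the given relations: TB = EV = 11.
Step 1: By the law of cosines on triangle VBT: VT² = 11² + 11² − 2·11·11·cos(90°) = 242, so VT = 11·√2.
Step 2: By the inverse law of cosines on triangle BVT: cos(∠BVT) = (11² + (11·√2)² − 11²) / (2·11·11·√2) = 242/342.24 = 0.7071, so ∠BVT = 45°.

Therefore, the measure of angle ∠BVT = 45°.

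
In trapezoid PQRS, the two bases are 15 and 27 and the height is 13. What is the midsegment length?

midsegment = (15 + 27) / 2 = 42 / 2 = 21

21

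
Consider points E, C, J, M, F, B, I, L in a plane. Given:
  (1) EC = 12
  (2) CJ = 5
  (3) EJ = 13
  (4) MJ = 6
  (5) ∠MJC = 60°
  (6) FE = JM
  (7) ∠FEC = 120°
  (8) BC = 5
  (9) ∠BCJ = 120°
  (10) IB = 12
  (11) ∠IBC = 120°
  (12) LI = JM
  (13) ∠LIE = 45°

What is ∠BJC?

Step 1: By the law of cosines on triangle JCB: JB² = 5² + 5² − 2·5·5·cos(120°) = 75, so JB = 5·√3.
Step 2: By the inverse law of cosines on triangle BJC: cos(∠BJC) = ((5·√3)² + 5² − 5²) / (2·5·√3·5) = 75/86.6 = 0.866, so ∠BJC = 30°.

Therefore, the measure of angle ∠BJC = 30°.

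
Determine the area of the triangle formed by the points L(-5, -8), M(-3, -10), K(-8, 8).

Shoelace: Area = (1/2)|-5(-10-8) + -3(8--8) + -8(-8--10)| = (1/2)(26) = 13

13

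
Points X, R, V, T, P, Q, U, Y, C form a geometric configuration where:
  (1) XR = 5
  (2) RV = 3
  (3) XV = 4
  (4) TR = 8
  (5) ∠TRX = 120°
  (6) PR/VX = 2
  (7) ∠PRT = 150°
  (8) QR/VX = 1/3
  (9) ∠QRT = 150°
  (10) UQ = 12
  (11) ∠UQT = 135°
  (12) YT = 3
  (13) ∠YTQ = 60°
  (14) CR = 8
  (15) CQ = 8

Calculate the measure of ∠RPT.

From the given relations: PR = 2·VX = 2·4 = 8.
Step 1: By the law of cosines on triangle PRT: PT² = 8² + 8² − 2·8·8·cos(150°) = 238.85, so PT ≈ 15.45.
Step 2: By the inverse law of cosines on triangle RPT: cos(∠RPT) = (8² + 15.45² − 8²) / (2·8·15.45) = 238.85/247.28 = 0.9659, so ∠RPT = 15°.

Therefore, the measure of angle ∠RPT = 15°.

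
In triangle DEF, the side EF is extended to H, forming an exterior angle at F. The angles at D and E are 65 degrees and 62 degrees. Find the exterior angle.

By the exterior angle theorem, an exterior angle of a triangle equals the sum of the two remote interior angles.
Exterior angle = angle D + angle E
Exterior angle = 65 + 62 = 127 degrees

127 degrees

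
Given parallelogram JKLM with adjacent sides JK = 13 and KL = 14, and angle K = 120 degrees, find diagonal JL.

Using the law of cosines:
d^2 = 13^2 + 14^2 - 2(13)(14)cos(120 degrees)
d^2 = 169 + 196 - 364*-1/2
d^2 = 547
d = sqrt(547)

sqrt(547)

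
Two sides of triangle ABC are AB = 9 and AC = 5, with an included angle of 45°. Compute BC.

Law of cosines: BC^2 = 9^2 + 5^2 - 2(9)(5)cos(45°) = 106 - 45*sqrt(2), so BC = sqrt(106 - 45*sqrt(2)).

sqrt(106 - 45*sqrt(2))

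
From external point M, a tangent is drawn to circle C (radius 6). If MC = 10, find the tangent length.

tangent = √(d² - r²) = √(10² - 6²) = √(100 - 36) = √64 = 8

8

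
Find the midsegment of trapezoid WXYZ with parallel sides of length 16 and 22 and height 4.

The midsegment (median) of a trapezoid connects the midpoints of the non-parallel sides.
Its length is the average of the two bases: (16 + 22) / 2 = 19.

19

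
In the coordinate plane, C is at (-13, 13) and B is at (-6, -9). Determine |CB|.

d = sqrt((-6 - -13)^2 + (-9 - 13)^2)
d = sqrt(7^2 + -22^2)
d = sqrt(49 + 484)
d = sqrt(533)

sqrt(533)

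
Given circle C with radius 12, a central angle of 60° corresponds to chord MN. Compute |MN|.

Drop a perpendicular from the center to the chord, bisecting both the chord and the central angle.
Each half-chord = r sin(θ/2) = 12 sin(30°).
The full chord = 2 × 12 × sin(30°) = 12.

12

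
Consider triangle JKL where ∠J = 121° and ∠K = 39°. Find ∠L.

The interior angles sum to 180°: angle L = 180 - 121 - 39 = 20°.
The triangle is obtuse (angles 121°, 39°, 20°).

20 degrees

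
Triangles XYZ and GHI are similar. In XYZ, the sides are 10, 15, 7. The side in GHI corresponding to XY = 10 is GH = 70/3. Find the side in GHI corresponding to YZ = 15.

Similar triangles have proportional sides. Setting up the proportion:
GH / XY = HI / YZ
70/3 / 10 = HI / 15
HI = 15 * 70/3 / 10 = 35.

35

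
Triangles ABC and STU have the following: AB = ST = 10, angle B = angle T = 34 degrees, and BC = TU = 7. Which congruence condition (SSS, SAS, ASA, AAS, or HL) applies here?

Consider the given information: AB = ST = 10, angle B = angle T = 34 degrees, and BC = TU = 7
This is not SSS or ASA: SSS requires all three pairs of sides, but we don't have that. ASA requires two angles and the side between them.
The correct criterion is SAS. Two pairs of corresponding sides and the included angle are equal (Side-Angle-Side).

SAS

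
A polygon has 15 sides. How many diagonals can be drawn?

The number of diagonals in an n-gon is n(n - 3)/2.
For n = 15: 15(15 - 3)/2 = 15 × 12 / 2 = 90.

90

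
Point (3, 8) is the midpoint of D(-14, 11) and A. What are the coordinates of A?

Using the midpoint formula: M = ((x1 + x2)/2, (y1 + y2)/2)
We know M = (3, 8) and D = (-14, 11)
For x: 3 = (-14 + x2)/2, so x2 = 2*3 - -14 = 20
For y: 8 = (11 + y2)/2, so y2 = 2*8 - 11 = 5
A = (20, 5)

(20, 5)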